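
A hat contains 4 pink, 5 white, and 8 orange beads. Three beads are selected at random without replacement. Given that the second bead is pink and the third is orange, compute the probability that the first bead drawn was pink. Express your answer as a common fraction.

1/5

P(first=pink and the second bead is pink and the third is orange) = (4/17)·(3/16)·(8/15) = 2/85.
P(E) = Σ over first color = 2/85 + 2/51 + 14/255 = 2/17.
By Bayes, P(first=pink | E) = 2/85 / 2/17 = 1/5 ≈ 0.2000.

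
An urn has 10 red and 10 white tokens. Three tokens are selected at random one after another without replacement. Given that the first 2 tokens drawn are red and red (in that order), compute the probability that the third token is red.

After removing 2 red, the urn has 8 red out of 18 remaining.
P(third is red | given) = 8/18 = 4/9 ≈ 0.4444.

4/9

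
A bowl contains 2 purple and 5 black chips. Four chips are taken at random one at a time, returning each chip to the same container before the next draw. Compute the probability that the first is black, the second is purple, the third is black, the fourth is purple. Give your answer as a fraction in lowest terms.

100/2401

Multiply the conditional probability of each draw in order, with replacement (the composition resets each draw).
P = (5/7) · (2/7) · (5/7) · (2/7) = 100/2401 ≈ 0.0416.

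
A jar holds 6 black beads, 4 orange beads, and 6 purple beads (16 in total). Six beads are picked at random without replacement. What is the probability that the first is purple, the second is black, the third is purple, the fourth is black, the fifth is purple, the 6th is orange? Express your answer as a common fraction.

Multiply the conditional probability of each draw in order, without replacement, so each draw removes one from its color and from the total.
P = (6/16) · (6/15) · (5/14) · (5/13) · (4/12) · (4/11) = 5/2002 ≈ 0.0025.

5/2002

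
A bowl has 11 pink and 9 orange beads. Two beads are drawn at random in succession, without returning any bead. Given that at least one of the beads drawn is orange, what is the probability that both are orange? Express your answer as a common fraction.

P(both orange) = C(9,2)/C(20,2) = 18/95; P(at least one orange) = 1 − C(11,2)/C(20,2) = 27/38.
Since 'both orange' ⊆ 'at least one orange', P(both | at least one) = 18/95 / 27/38 = 4/15 ≈ 0.2667.

4/15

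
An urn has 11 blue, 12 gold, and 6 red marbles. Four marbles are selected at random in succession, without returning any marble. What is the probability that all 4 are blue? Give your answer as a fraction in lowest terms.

Unordered draws without replacement: count favorable combinations over C(29,4).
Favorable = C(11,4) · C(12,0) · C(6,0) = 330; total = C(29,4) = 23751.
P = 330/23751 = 110/7917 ≈ 0.0139.

110/7917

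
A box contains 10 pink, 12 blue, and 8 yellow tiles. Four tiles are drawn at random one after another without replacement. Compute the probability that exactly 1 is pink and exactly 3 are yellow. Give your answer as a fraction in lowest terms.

Unordered draws without replacement: count favorable combinations over C(30,4).
Favorable = C(10,1) · C(12,0) · C(8,3) = 560; total = C(30,4) = 27405.
P = 560/27405 = 16/783 ≈ 0.0204.

16/783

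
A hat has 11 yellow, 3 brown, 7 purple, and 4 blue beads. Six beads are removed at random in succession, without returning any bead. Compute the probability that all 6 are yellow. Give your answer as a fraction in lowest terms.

Unordered draws without replacement: count favorable combinations over C(25,6).
Favorable = C(11,6) · C(3,0) · C(7,0) · C(4,0) = 462; total = C(25,6) = 177100.
P = 462/177100 = 3/1150 ≈ 0.0026.

3/1150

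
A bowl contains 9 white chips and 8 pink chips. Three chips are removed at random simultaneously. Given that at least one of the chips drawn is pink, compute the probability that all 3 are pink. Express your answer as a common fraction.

P(all 3 pink) = C(8,3)/C(17,3) = 7/85; P(at least one pink) = 1 − C(9,3)/C(17,3) = 149/170.
Since 'all 3 pink' ⊆ 'at least one pink', P(all 3 | at least one) = 7/85 / 149/170 = 14/149 ≈ 0.0940.

14/149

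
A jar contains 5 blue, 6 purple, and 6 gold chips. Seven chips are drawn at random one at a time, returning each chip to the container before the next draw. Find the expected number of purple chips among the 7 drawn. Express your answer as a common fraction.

42/17

By linearity of expectation, E[X] = Σ P(draw i is purple); each independent draw has P(purple) = 6/17.
E[X] = 7 · 6/17 = 42/17 ≈ 2.4706.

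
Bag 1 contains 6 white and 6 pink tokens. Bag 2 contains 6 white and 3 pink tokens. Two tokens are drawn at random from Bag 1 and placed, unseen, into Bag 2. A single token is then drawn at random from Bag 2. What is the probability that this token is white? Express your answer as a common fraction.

7/11

Condition on how many of the transferred tokens are white (from Bag 1: 6 white of 12; then Bag 2 has 11 total).
  0 white: C(6,0)C(6,2)/C(12,2) = 5/22; then P = 6/11
  1 white: C(6,1)C(6,1)/C(12,2) = 6/11; then P = 7/11
  2 white: C(6,2)C(6,0)/C(12,2) = 5/22; then P = 8/11
P(white from Bag 2) = 7/11 ≈ 0.6364.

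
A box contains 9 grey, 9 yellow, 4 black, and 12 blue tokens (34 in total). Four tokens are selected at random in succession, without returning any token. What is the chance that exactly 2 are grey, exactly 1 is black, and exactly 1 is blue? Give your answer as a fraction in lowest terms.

216/5797

Unordered draws without replacement: count favorable combinations over C(34,4).
Favorable = C(9,2) · C(9,0) · C(4,1) · C(12,1) = 1728; total = C(34,4) = 46376.
P = 1728/46376 = 216/5797 ≈ 0.0373.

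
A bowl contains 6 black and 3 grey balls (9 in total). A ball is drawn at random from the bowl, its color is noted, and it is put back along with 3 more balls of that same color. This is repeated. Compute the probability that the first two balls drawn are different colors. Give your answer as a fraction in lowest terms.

1/3

Either grey then black, or black then grey; after the first draw the total is 12.
P = (3/9)·(6/12) + (6/9)·(3/12) = 1/3 ≈ 0.3333.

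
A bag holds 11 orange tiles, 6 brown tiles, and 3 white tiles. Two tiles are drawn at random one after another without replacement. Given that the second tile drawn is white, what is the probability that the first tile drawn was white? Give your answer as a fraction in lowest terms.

2/19

P(first=white and the second tile drawn is white) = (3/20)·(2/19) = 3/190.
P(the second tile drawn is white) = Σ over first color = 33/380 + 9/190 + 3/190 = 3/20.
By Bayes, P(first=white | the second tile drawn is white) = 3/190 / 3/20 = 2/19 ≈ 0.1053.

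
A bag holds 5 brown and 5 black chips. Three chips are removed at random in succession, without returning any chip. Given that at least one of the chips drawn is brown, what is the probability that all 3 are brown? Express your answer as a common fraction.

1/11

P(all 3 brown) = C(5,3)/C(10,3) = 1/12; P(at least one brown) = 1 − C(5,3)/C(10,3) = 11/12.
Since 'all 3 brown' ⊆ 'at least one brown', P(all 3 | at least one) = 1/12 / 11/12 = 1/11 ≈ 0.0909.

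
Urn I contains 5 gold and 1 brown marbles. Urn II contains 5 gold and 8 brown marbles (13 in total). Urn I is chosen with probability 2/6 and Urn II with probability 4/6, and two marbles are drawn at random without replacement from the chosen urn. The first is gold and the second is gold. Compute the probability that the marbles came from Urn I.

P(E | Urn I) = 2/3; P(E | Urn II) = 5/39.
P(E) = 1/3·2/3 + 2/3·5/39 = 4/13.
By Bayes' rule, P(Urn I | E) = 2/9 / 4/13 = 13/18 ≈ 0.7222.

13/18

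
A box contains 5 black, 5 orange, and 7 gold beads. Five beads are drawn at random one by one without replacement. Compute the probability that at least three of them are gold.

139/442

Sum the hypergeometric tail for j = 3,…,5 gold beads.
Favorable = C(7,3)·C(10,2) + C(7,4)·C(10,1) + C(7,5)·C(10,0) = 1946; total = C(17,5) = 6188.
P = 1946/6188 = 139/442 ≈ 0.3145.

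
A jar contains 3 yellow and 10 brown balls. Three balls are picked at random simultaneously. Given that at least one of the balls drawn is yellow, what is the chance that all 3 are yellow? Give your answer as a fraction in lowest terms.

P(all 3 yellow) = C(3,3)/C(13,3) = 1/286; P(at least one yellow) = 1 − C(10,3)/C(13,3) = 83/143.
Since 'all 3 yellow' ⊆ 'at least one yellow', P(all 3 | at least one) = 1/286 / 83/143 = 1/166 ≈ 0.0060.

1/166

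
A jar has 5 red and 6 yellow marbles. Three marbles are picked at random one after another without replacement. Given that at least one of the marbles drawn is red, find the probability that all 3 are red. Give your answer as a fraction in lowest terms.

P(all 3 red) = C(5,3)/C(11,3) = 2/33; P(at least one red) = 1 − C(6,3)/C(11,3) = 29/33.
Since 'all 3 red' ⊆ 'at least one red', P(all 3 | at least one) = 2/33 / 29/33 = 2/29 ≈ 0.0690.

2/29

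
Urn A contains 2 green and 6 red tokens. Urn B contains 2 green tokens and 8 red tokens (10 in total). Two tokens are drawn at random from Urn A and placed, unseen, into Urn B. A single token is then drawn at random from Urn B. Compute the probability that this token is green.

Condition on how many of the transferred tokens are green (from Urn A: 2 green of 8; then Urn B has 12 total).
  0 green: C(2,0)C(6,2)/C(8,2) = 15/28; then P = 2/12
  1 green: C(2,1)C(6,1)/C(8,2) = 3/7; then P = 3/12
  2 green: C(2,2)C(6,0)/C(8,2) = 1/28; then P = 4/12
P(green from Urn B) = 5/24 ≈ 0.2083.

5/24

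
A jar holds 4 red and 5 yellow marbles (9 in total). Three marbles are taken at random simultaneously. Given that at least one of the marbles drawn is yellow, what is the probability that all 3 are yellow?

1/8

P(all 3 yellow) = C(5,3)/C(9,3) = 5/42; P(at least one yellow) = 1 − C(4,3)/C(9,3) = 20/21.
Since 'all 3 yellow' ⊆ 'at least one yellow', P(all 3 | at least one) = 5/42 / 20/21 = 1/8 ≈ 0.1250.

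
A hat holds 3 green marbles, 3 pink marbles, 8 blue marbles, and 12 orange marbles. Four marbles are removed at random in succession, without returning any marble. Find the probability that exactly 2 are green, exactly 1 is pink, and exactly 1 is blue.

36/7475

Unordered draws without replacement: count favorable combinations over C(26,4).
Favorable = C(3,2) · C(3,1) · C(8,1) · C(12,0) = 72; total = C(26,4) = 14950.
P = 72/14950 = 36/7475 ≈ 0.0048.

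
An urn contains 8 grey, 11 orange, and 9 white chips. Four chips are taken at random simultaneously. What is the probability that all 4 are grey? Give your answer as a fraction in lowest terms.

2/585

Unordered draws without replacement: count favorable combinations over C(28,4).
Favorable = C(8,4) · C(11,0) · C(9,0) = 70; total = C(28,4) = 20475.
P = 70/20475 = 2/585 ≈ 0.0034.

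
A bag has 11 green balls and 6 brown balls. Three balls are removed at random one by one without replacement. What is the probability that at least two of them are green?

99/136

Sum the hypergeometric tail for j = 2,…,3 green balls.
Favorable = C(11,2)·C(6,1) + C(11,3)·C(6,0) = 495; total = C(17,3) = 680.
P = 495/680 = 99/136 ≈ 0.7279.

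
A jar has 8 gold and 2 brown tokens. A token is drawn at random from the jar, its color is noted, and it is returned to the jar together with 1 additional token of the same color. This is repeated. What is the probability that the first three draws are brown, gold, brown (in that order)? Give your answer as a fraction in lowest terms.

2/55

Track the composition after each reinforcement of +1.
P = (2/10) · (8/11) · (3/12) = 2/55 ≈ 0.0364.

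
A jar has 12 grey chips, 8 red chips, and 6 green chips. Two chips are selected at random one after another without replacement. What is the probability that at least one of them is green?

27/65

Use the complement: P(at least one green) = 1 − P(no green).
P(none) = C(20,2)/C(26,2) = 190/325.
So P = 1 − 190/325 = 27/65 ≈ 0.4154.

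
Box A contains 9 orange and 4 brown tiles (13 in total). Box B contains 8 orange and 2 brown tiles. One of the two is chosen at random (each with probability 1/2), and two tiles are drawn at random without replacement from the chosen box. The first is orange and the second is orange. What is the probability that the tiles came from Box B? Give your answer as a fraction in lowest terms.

P(E | Box A) = 6/13; P(E | Box B) = 28/45.
P(E) = 1/2·6/13 + 1/2·28/45 = 317/585.
By Bayes' rule, P(Box B | E) = 14/45 / 317/585 = 182/317 ≈ 0.5741.

182/317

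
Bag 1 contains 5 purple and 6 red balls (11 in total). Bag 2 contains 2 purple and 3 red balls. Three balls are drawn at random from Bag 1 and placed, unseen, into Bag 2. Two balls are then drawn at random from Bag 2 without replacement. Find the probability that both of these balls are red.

Condition on how many of the transferred balls are red (from Bag 1: 6 red of 11; then Bag 2 has 8 total).
  0 red: C(6,0)C(5,3)/C(11,3) = 2/33; then P = C(3,2)/C(8,2) = 3/28
  1 red: C(6,1)C(5,2)/C(11,3) = 4/11; then P = C(4,2)/C(8,2) = 3/14
  2 red: C(6,2)C(5,1)/C(11,3) = 5/11; then P = C(5,2)/C(8,2) = 5/14
  3 red: C(6,3)C(5,0)/C(11,3) = 4/33; then P = C(6,2)/C(8,2) = 15/28
P(both red) = 24/77 ≈ 0.3117.

24/77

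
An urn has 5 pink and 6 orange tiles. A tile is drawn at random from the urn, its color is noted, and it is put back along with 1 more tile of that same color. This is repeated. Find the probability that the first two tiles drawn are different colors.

Either orange then pink, or pink then orange; after the first draw the total is 12.
P = (6/11)·(5/12) + (5/11)·(6/12) = 5/11 ≈ 0.4545.

5/11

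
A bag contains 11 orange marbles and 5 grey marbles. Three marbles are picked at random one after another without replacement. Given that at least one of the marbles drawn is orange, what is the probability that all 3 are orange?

P(all 3 orange) = C(11,3)/C(16,3) = 33/112; P(at least one orange) = 1 − C(5,3)/C(16,3) = 55/56.
Since 'all 3 orange' ⊆ 'at least one orange', P(all 3 | at least one) = 33/112 / 55/56 = 3/10 ≈ 0.3000.

3/10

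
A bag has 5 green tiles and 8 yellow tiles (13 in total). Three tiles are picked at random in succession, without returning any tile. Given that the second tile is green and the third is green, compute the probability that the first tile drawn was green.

3/11

P(first=green and the second tile is green and the third is green) = (5/13)·(4/12)·(3/11) = 5/143.
P(E) = Σ over first color = 5/143 + 40/429 = 5/39.
By Bayes, P(first=green | E) = 5/143 / 5/39 = 3/11 ≈ 0.2727.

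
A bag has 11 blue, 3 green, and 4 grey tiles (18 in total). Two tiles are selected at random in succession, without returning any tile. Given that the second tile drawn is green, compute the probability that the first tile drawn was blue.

11/17

P(first=blue and the second tile drawn is green) = (11/18)·(3/17) = 11/102.
P(the second tile drawn is green) = Σ over first color = 11/102 + 1/51 + 2/51 = 1/6.
By Bayes, P(first=blue | the second tile drawn is green) = 11/102 / 1/6 = 11/17 ≈ 0.6471.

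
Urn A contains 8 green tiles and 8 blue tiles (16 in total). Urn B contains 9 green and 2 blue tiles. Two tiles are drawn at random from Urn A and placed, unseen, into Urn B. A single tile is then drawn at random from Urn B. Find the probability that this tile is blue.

Condition on how many of the transferred tiles are blue (from Urn A: 8 blue of 16; then Urn B has 13 total).
  0 blue: C(8,0)C(8,2)/C(16,2) = 7/30; then P = 2/13
  1 blue: C(8,1)C(8,1)/C(16,2) = 8/15; then P = 3/13
  2 blue: C(8,2)C(8,0)/C(16,2) = 7/30; then P = 4/13
P(blue from Urn B) = 3/13 ≈ 0.2308.

3/13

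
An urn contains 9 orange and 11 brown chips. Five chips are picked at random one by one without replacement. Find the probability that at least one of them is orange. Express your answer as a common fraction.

Use the complement: P(at least one orange) = 1 − P(no orange).
P(none) = C(11,5)/C(20,5) = 462/15504.
So P = 1 − 462/15504 = 2507/2584 ≈ 0.9702.

2507/2584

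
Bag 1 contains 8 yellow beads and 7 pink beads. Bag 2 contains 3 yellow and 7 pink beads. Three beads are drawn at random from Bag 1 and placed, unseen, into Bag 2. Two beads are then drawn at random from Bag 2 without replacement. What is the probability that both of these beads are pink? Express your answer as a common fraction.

Condition on how many of the transferred beads are pink (from Bag 1: 7 pink of 15; then Bag 2 has 13 total).
  0 pink: C(7,0)C(8,3)/C(15,3) = 8/65; then P = C(7,2)/C(13,2) = 7/26
  1 pink: C(7,1)C(8,2)/C(15,3) = 28/65; then P = C(8,2)/C(13,2) = 14/39
  2 pink: C(7,2)C(8,1)/C(15,3) = 24/65; then P = C(9,2)/C(13,2) = 6/13
  3 pink: C(7,3)C(8,0)/C(15,3) = 1/13; then P = C(10,2)/C(13,2) = 15/26
P(both pink) = 157/390 ≈ 0.4026.

157/390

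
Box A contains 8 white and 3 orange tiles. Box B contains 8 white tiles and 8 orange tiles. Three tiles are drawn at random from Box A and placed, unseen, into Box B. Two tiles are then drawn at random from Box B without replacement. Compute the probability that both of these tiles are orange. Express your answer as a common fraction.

1909/9405

Condition on how many of the transferred tiles are orange (from Box A: 3 orange of 11; then Box B has 19 total).
  0 orange: C(3,0)C(8,3)/C(11,3) = 56/165; then P = C(8,2)/C(19,2) = 28/171
  1 orange: C(3,1)C(8,2)/C(11,3) = 28/55; then P = C(9,2)/C(19,2) = 4/19
  2 orange: C(3,2)C(8,1)/C(11,3) = 8/55; then P = C(10,2)/C(19,2) = 5/19
  3 orange: C(3,3)C(8,0)/C(11,3) = 1/165; then P = C(11,2)/C(19,2) = 55/171
P(both orange) = 1909/9405 ≈ 0.2030.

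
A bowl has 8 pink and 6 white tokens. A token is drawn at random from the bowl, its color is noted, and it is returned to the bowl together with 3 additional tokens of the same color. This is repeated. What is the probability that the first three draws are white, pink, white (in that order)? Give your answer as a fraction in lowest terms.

Track the composition after each reinforcement of +3.
P = (6/14) · (8/17) · (9/20) = 54/595 ≈ 0.0908.

54/595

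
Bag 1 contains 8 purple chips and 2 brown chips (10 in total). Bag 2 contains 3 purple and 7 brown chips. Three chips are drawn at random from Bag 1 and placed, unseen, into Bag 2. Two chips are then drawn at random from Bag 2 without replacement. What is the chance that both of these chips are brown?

379/1170

Condition on how many of the transferred chips are brown (from Bag 1: 2 brown of 10; then Bag 2 has 13 total).
  0 brown: C(2,0)C(8,3)/C(10,3) = 7/15; then P = C(7,2)/C(13,2) = 7/26
  1 brown: C(2,1)C(8,2)/C(10,3) = 7/15; then P = C(8,2)/C(13,2) = 14/39
  2 brown: C(2,2)C(8,1)/C(10,3) = 1/15; then P = C(9,2)/C(13,2) = 6/13
P(both brown) = 379/1170 ≈ 0.3239.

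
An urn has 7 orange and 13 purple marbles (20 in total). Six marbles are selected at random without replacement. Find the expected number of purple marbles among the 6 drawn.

39/10

By linearity of expectation, E[X] = Σ P(draw i is purple); by symmetry each draw (even without replacement) has P(purple) = 13/20.
E[X] = 6 · 13/20 = 39/10 ≈ 3.9000.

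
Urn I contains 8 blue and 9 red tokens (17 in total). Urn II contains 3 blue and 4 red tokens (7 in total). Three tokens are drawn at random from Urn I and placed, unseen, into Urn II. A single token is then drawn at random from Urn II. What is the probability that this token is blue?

Condition on how many of the transferred tokens are blue (from Urn I: 8 blue of 17; then Urn II has 10 total).
  0 blue: C(8,0)C(9,3)/C(17,3) = 21/170; then P = 3/10
  1 blue: C(8,1)C(9,2)/C(17,3) = 36/85; then P = 4/10
  2 blue: C(8,2)C(9,1)/C(17,3) = 63/170; then P = 5/10
  3 blue: C(8,3)C(9,0)/C(17,3) = 7/85; then P = 6/10
P(blue from Urn II) = 15/34 ≈ 0.4412.

15/34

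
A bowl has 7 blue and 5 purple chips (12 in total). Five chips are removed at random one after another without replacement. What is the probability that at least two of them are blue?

Sum the hypergeometric tail for j = 2,…,5 blue chips.
Favorable = C(7,2)·C(5,3) + C(7,3)·C(5,2) + C(7,4)·C(5,1) + C(7,5)·C(5,0) = 756; total = C(12,5) = 792.
P = 756/792 = 21/22 ≈ 0.9545.

21/22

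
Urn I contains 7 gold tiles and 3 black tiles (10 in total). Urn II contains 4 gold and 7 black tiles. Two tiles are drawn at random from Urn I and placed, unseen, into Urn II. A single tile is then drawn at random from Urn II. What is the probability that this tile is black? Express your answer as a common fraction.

38/65

Condition on how many of the transferred tiles are black (from Urn I: 3 black of 10; then Urn II has 13 total).
  0 black: C(3,0)C(7,2)/C(10,2) = 7/15; then P = 7/13
  1 black: C(3,1)C(7,1)/C(10,2) = 7/15; then P = 8/13
  2 black: C(3,2)C(7,0)/C(10,2) = 1/15; then P = 9/13
P(black from Urn II) = 38/65 ≈ 0.5846.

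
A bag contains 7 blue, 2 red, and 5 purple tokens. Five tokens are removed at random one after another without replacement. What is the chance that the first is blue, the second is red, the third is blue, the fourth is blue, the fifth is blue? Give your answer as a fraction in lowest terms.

1/143

Multiply the conditional probability of each draw in order, without replacement, so each draw removes one from its color and from the total.
P = (7/14) · (2/13) · (6/12) · (5/11) · (4/10) = 1/143 ≈ 0.0070.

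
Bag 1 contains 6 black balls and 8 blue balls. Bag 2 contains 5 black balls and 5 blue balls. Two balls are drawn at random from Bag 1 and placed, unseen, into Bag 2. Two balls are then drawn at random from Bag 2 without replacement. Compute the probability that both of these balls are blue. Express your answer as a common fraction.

Condition on how many of the transferred balls are blue (from Bag 1: 8 blue of 14; then Bag 2 has 12 total).
  0 blue: C(8,0)C(6,2)/C(14,2) = 15/91; then P = C(5,2)/C(12,2) = 5/33
  1 blue: C(8,1)C(6,1)/C(14,2) = 48/91; then P = C(6,2)/C(12,2) = 5/22
  2 blue: C(8,2)C(6,0)/C(14,2) = 4/13; then P = C(7,2)/C(12,2) = 7/22
P(both blue) = 243/1001 ≈ 0.2428.

243/1001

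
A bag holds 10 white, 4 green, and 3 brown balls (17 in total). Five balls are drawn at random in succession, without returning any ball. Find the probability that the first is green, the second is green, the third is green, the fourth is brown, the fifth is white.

3/3094

Multiply the conditional probability of each draw in order, without replacement, so each draw removes one from its color and from the total.
P = (4/17) · (3/16) · (2/15) · (3/14) · (10/13) = 3/3094 ≈ 0.0010.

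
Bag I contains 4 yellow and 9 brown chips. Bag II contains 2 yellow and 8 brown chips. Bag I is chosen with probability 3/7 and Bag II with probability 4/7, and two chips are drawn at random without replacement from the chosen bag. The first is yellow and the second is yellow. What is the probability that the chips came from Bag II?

P(E | Bag I) = 1/13; P(E | Bag II) = 1/45.
P(E) = 3/7·1/13 + 4/7·1/45 = 187/4095.
By Bayes' rule, P(Bag II | E) = 4/315 / 187/4095 = 52/187 ≈ 0.2781.

52/187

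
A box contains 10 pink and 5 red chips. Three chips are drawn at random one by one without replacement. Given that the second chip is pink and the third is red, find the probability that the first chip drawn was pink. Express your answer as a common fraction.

9/13

P(first=pink and the second chip is pink and the third is red) = (10/15)·(9/14)·(5/13) = 15/91.
P(E) = Σ over first color = 15/91 + 20/273 = 5/21.
By Bayes, P(first=pink | E) = 15/91 / 5/21 = 9/13 ≈ 0.6923.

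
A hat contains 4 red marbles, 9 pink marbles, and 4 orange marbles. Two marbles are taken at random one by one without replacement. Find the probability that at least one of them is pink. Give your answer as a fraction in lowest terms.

Use the complement: P(at least one pink) = 1 − P(no pink).
P(none) = C(8,2)/C(17,2) = 28/136.
So P = 1 − 28/136 = 27/34 ≈ 0.7941.

27/34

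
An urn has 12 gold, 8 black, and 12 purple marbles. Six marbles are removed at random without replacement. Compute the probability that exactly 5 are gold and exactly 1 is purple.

66/6293

Unordered draws without replacement: count favorable combinations over C(32,6).
Favorable = C(12,5) · C(8,0) · C(12,1) = 9504; total = C(32,6) = 906192.
P = 9504/906192 = 66/6293 ≈ 0.0105.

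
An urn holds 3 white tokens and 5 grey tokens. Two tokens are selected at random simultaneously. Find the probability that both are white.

3/28

Unordered draws without replacement: count favorable combinations over C(8,2).
Favorable = C(3,2) · C(5,0) = 3; total = C(8,2) = 28.
P = 3/28 = 3/28 ≈ 0.1071.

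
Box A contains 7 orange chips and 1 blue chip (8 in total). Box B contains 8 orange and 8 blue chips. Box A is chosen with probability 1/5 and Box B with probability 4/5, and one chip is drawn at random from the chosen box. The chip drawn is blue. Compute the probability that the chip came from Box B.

16/17

P(blue | Box A) = 1/8; P(blue | Box B) = 1/2.
P(blue) = 1/5·1/8 + 4/5·1/2 = 17/40.
By Bayes' rule, P(Box B | blue) = 2/5 / 17/40 = 16/17 ≈ 0.9412.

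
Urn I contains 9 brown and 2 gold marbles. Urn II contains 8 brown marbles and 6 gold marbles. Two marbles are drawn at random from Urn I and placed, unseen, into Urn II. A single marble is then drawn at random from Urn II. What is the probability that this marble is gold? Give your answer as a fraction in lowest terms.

35/88

Condition on how many of the transferred marbles are gold (from Urn I: 2 gold of 11; then Urn II has 16 total).
  0 gold: C(2,0)C(9,2)/C(11,2) = 36/55; then P = 6/16
  1 gold: C(2,1)C(9,1)/C(11,2) = 18/55; then P = 7/16
  2 gold: C(2,2)C(9,0)/C(11,2) = 1/55; then P = 8/16
P(gold from Urn II) = 35/88 ≈ 0.3977.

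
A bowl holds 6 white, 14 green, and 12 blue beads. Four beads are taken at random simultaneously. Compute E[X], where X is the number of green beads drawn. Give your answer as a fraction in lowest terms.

7/4

By linearity of expectation, E[X] = Σ P(draw i is green); by symmetry each draw (even without replacement) has P(green) = 14/32.
E[X] = 4 · 14/32 = 7/4 ≈ 1.7500.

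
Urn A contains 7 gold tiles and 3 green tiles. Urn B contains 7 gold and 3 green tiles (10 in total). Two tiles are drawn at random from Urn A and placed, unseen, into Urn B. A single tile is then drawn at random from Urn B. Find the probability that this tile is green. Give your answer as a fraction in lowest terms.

3/10

Condition on how many of the transferred tiles are green (from Urn A: 3 green of 10; then Urn B has 12 total).
  0 green: C(3,0)C(7,2)/C(10,2) = 7/15; then P = 3/12
  1 green: C(3,1)C(7,1)/C(10,2) = 7/15; then P = 4/12
  2 green: C(3,2)C(7,0)/C(10,2) = 1/15; then P = 5/12
P(green from Urn B) = 3/10 ≈ 0.3000.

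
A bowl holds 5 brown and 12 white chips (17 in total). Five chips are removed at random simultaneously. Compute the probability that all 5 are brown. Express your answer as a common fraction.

1/6188

Unordered draws without replacement: count favorable combinations over C(17,5).
Favorable = C(5,5) · C(12,0) = 1; total = C(17,5) = 6188.
P = 1/6188 = 1/6188 ≈ 0.0002.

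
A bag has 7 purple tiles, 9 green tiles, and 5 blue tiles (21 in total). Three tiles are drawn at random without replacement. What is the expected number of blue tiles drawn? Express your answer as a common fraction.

By linearity of expectation, E[X] = Σ P(draw i is blue); by symmetry each draw (even without replacement) has P(blue) = 5/21.
E[X] = 3 · 5/21 = 5/7 ≈ 0.7143.

5/7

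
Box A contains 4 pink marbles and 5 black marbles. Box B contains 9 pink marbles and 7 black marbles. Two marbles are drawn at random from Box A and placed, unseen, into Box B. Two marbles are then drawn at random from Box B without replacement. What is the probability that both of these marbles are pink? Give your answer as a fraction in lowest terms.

Condition on how many of the transferred marbles are pink (from Box A: 4 pink of 9; then Box B has 18 total).
  0 pink: C(4,0)C(5,2)/C(9,2) = 5/18; then P = C(9,2)/C(18,2) = 4/17
  1 pink: C(4,1)C(5,1)/C(9,2) = 5/9; then P = C(10,2)/C(18,2) = 5/17
  2 pink: C(4,2)C(5,0)/C(9,2) = 1/6; then P = C(11,2)/C(18,2) = 55/153
P(both pink) = 265/918 ≈ 0.2887.

265/918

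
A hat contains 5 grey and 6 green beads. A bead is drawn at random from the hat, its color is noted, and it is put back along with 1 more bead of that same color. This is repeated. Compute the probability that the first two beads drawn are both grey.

After a grey draw the hat holds 6 grey out of 12.
P = (5/11)·(6/12) = 5/22 ≈ 0.2273.

5/22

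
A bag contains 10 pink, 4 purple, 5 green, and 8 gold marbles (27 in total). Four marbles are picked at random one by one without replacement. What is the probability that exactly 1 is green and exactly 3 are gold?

28/1755

Unordered draws without replacement: count favorable combinations over C(27,4).
Favorable = C(10,0) · C(4,0) · C(5,1) · C(8,3) = 280; total = C(27,4) = 17550.
P = 280/17550 = 28/1755 ≈ 0.0160.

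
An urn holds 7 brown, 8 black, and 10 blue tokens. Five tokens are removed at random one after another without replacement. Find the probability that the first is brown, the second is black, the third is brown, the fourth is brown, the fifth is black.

Multiply the conditional probability of each draw in order, without replacement, so each draw removes one from its color and from the total.
P = (7/25) · (8/24) · (6/23) · (5/22) · (7/21) = 7/3795 ≈ 0.0018.

7/3795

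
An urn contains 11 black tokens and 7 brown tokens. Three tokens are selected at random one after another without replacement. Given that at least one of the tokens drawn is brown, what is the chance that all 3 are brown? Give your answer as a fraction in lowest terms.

5/93

P(all 3 brown) = C(7,3)/C(18,3) = 35/816; P(at least one brown) = 1 − C(11,3)/C(18,3) = 217/272.
Since 'all 3 brown' ⊆ 'at least one brown', P(all 3 | at least one) = 35/816 / 217/272 = 5/93 ≈ 0.0538.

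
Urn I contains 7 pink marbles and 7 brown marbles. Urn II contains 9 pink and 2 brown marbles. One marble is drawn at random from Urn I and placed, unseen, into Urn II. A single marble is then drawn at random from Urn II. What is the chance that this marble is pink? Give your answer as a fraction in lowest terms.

19/24

Condition on how many of the transferred marbles are pink (from Urn I: 7 pink of 14; then Urn II has 12 total).
  0 pink: C(7,0)C(7,1)/C(14,1) = 1/2; then P = 9/12
  1 pink: C(7,1)C(7,0)/C(14,1) = 1/2; then P = 10/12
P(pink from Urn II) = 19/24 ≈ 0.7917.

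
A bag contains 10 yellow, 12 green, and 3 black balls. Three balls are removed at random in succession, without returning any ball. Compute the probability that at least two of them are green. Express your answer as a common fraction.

539/1150

Sum the hypergeometric tail for j = 2,…,3 green balls.
Favorable = C(12,2)·C(13,1) + C(12,3)·C(13,0) = 1078; total = C(25,3) = 2300.
P = 1078/2300 = 539/1150 ≈ 0.4687.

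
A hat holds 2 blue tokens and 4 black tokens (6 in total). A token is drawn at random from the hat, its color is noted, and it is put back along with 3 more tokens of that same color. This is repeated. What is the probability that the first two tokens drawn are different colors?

8/27

Either black then blue, or blue then black; after the first draw the total is 9.
P = (4/6)·(2/9) + (2/6)·(4/9) = 8/27 ≈ 0.2963.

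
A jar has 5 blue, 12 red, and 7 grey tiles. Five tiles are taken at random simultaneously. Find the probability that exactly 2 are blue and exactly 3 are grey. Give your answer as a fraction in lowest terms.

25/3036

Unordered draws without replacement: count favorable combinations over C(24,5).
Favorable = C(5,2) · C(12,0) · C(7,3) = 350; total = C(24,5) = 42504.
P = 350/42504 = 25/3036 ≈ 0.0082.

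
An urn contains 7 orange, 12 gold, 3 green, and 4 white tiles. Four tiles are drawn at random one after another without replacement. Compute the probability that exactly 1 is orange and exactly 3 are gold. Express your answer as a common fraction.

154/1495

Unordered draws without replacement: count favorable combinations over C(26,4).
Favorable = C(7,1) · C(12,3) · C(3,0) · C(4,0) = 1540; total = C(26,4) = 14950.
P = 1540/14950 = 154/1495 ≈ 0.1030.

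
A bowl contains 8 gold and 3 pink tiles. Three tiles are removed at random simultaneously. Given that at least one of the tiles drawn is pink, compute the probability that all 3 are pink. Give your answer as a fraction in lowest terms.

1/109

P(all 3 pink) = C(3,3)/C(11,3) = 1/165; P(at least one pink) = 1 − C(8,3)/C(11,3) = 109/165.
Since 'all 3 pink' ⊆ 'at least one pink', P(all 3 | at least one) = 1/165 / 109/165 = 1/109 ≈ 0.0092.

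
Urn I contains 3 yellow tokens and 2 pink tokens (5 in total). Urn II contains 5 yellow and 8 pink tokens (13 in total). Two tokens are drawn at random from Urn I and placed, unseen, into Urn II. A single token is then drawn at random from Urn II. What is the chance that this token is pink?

Condition on how many of the transferred tokens are pink (from Urn I: 2 pink of 5; then Urn II has 15 total).
  0 pink: C(2,0)C(3,2)/C(5,2) = 3/10; then P = 8/15
  1 pink: C(2,1)C(3,1)/C(5,2) = 3/5; then P = 9/15
  2 pink: C(2,2)C(3,0)/C(5,2) = 1/10; then P = 10/15
P(pink from Urn II) = 44/75 ≈ 0.5867.

44/75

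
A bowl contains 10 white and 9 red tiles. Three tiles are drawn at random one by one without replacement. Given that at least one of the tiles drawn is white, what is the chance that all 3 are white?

P(all 3 white) = C(10,3)/C(19,3) = 40/323; P(at least one white) = 1 − C(9,3)/C(19,3) = 295/323.
Since 'all 3 white' ⊆ 'at least one white', P(all 3 | at least one) = 40/323 / 295/323 = 8/59 ≈ 0.1356.

8/59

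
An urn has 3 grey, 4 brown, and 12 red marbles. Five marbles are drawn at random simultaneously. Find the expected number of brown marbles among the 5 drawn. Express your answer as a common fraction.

By linearity of expectation, E[X] = Σ P(draw i is brown); by symmetry each draw (even without replacement) has P(brown) = 4/19.
E[X] = 5 · 4/19 = 20/19 ≈ 1.0526.

20/19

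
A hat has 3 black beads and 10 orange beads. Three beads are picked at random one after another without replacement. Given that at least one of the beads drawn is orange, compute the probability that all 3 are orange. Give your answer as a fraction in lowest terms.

8/19

P(all 3 orange) = C(10,3)/C(13,3) = 60/143; P(at least one orange) = 1 − C(3,3)/C(13,3) = 285/286.
Since 'all 3 orange' ⊆ 'at least one orange', P(all 3 | at least one) = 60/143 / 285/286 = 8/19 ≈ 0.4211.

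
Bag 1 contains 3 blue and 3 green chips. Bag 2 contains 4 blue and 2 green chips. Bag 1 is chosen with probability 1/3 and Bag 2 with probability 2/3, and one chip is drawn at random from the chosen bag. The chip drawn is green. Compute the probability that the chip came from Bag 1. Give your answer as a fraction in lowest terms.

P(green | Bag 1) = 1/2; P(green | Bag 2) = 1/3.
P(green) = 1/3·1/2 + 2/3·1/3 = 7/18.
By Bayes' rule, P(Bag 1 | green) = 1/6 / 7/18 = 3/7 ≈ 0.4286.

3/7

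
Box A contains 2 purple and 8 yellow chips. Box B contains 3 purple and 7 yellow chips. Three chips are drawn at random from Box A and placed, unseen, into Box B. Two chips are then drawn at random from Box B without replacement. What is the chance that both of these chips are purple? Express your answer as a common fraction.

Condition on how many of the transferred chips are purple (from Box A: 2 purple of 10; then Box B has 13 total).
  0 purple: C(2,0)C(8,3)/C(10,3) = 7/15; then P = C(3,2)/C(13,2) = 1/26
  1 purple: C(2,1)C(8,2)/C(10,3) = 7/15; then P = C(4,2)/C(13,2) = 1/13
  2 purple: C(2,2)C(8,1)/C(10,3) = 1/15; then P = C(5,2)/C(13,2) = 5/39
P(both purple) = 73/1170 ≈ 0.0624.

73/1170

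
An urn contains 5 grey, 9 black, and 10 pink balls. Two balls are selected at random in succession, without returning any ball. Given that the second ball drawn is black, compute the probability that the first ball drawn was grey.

5/23

P(first=grey and the second ball drawn is black) = (5/24)·(9/23) = 15/184.
P(the second ball drawn is black) = Σ over first color = 15/184 + 3/23 + 15/92 = 3/8.
By Bayes, P(first=grey | the second ball drawn is black) = 15/184 / 3/8 = 5/23 ≈ 0.2174.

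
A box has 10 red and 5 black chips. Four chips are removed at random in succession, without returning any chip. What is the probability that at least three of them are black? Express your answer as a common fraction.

1/13

Sum the hypergeometric tail for j = 3,…,4 black chips.
Favorable = C(5,3)·C(10,1) + C(5,4)·C(10,0) = 105; total = C(15,4) = 1365.
P = 105/1365 = 1/13 ≈ 0.0769.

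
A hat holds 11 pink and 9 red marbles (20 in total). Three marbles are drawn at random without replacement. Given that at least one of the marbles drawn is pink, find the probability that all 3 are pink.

P(all 3 pink) = C(11,3)/C(20,3) = 11/76; P(at least one pink) = 1 − C(9,3)/C(20,3) = 88/95.
Since 'all 3 pink' ⊆ 'at least one pink', P(all 3 | at least one) = 11/76 / 88/95 = 5/32 ≈ 0.1562.

5/32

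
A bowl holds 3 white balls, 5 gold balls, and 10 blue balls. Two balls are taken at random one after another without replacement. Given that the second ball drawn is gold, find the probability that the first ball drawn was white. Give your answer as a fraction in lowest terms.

3/17

P(first=white and the second ball drawn is gold) = (3/18)·(5/17) = 5/102.
P(the second ball drawn is gold) = Σ over first color = 5/102 + 10/153 + 25/153 = 5/18.
By Bayes, P(first=white | the second ball drawn is gold) = 5/102 / 5/18 = 3/17 ≈ 0.1765.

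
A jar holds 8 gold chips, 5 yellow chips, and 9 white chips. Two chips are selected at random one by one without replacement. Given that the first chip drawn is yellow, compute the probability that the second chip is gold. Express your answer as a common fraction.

8/21

After removing 1 yellow, the jar has 8 gold out of 21 remaining.
P(second is gold | given) = 8/21 ≈ 0.3810.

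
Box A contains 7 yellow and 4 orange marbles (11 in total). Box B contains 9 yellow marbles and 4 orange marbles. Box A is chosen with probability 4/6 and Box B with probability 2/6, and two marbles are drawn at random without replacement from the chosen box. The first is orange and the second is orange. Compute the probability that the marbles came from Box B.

55/211

P(E | Box A) = 6/55; P(E | Box B) = 1/13.
P(E) = 2/3·6/55 + 1/3·1/13 = 211/2145.
By Bayes' rule, P(Box B | E) = 1/39 / 211/2145 = 55/211 ≈ 0.2607.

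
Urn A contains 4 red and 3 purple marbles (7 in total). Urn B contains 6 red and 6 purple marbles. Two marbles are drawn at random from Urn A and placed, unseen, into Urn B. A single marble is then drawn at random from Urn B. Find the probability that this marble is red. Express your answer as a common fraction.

25/49

Condition on how many of the transferred marbles are red (from Urn A: 4 red of 7; then Urn B has 14 total).
  0 red: C(4,0)C(3,2)/C(7,2) = 1/7; then P = 6/14
  1 red: C(4,1)C(3,1)/C(7,2) = 4/7; then P = 7/14
  2 red: C(4,2)C(3,0)/C(7,2) = 2/7; then P = 8/14
P(red from Urn B) = 25/49 ≈ 0.5102.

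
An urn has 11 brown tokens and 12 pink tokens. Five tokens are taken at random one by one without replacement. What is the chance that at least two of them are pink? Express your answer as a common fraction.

Sum the hypergeometric tail for j = 2,…,5 pink tokens.
Favorable = C(12,2)·C(11,3) + C(12,3)·C(11,2) + C(12,4)·C(11,1) + C(12,5)·C(11,0) = 29227; total = C(23,5) = 33649.
P = 29227/33649 = 2657/3059 ≈ 0.8686.

2657/3059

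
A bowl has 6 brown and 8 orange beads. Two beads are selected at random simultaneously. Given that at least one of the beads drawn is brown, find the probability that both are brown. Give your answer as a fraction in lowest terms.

5/21

P(both brown) = C(6,2)/C(14,2) = 15/91; P(at least one brown) = 1 − C(8,2)/C(14,2) = 9/13.
Since 'both brown' ⊆ 'at least one brown', P(both | at least one) = 15/91 / 9/13 = 5/21 ≈ 0.2381.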